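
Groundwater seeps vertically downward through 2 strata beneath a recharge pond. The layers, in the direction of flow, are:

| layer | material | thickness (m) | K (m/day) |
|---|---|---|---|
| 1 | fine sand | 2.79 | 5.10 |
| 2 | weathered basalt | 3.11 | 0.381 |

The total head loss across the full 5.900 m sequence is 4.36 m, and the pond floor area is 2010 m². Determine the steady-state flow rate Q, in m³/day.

1010

Flow is perpendicular to layering, so the layers act in series and the equivalent K is the thickness-weighted harmonic mean.
Total thickness L = 2.79 + 3.11 = 5.900 m.
Σ(b_i/K_i) = 2.79/5.10 + 3.11/0.381 = 8.710 d.
K_eq = L / Σ(b_i/K_i) = 5.900 / 8.710 = 0.6774 m/day.
Q = K_eq · A · (Δh/L) = 0.6774 × 2010 × (4.36/5.900) = 1006 m³/day.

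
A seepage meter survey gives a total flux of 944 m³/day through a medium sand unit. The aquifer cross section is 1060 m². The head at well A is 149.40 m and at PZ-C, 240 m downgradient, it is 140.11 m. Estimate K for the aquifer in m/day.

Hydraulic gradient i = (149.40 − 140.11) / 240 = 9.29 / 240 = 0.03871.
From Q = K·A·i, K = Q / (A·i) = 944 / (1060 × 0.03871) = 23.01 m/day.

23.0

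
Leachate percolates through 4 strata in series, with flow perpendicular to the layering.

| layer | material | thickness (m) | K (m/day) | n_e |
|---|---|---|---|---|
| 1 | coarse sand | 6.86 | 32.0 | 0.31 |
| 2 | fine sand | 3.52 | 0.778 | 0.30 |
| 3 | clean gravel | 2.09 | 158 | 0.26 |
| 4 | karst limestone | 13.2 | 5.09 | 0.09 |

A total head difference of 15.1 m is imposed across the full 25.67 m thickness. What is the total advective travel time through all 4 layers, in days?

2.39

With flow normal to the layers, continuity requires the same specific discharge q through every layer.
Σ(b_i/K_i) = 6.86/32.0 + 3.52/0.778 + 2.09/158 + 13.2/5.09 = 7.345 d.
q = Δh / Σ(b_i/K_i) = 15.1 / 7.345 = 2.056 m/day.
In each layer the seepage velocity is v_i = q/n_i, so the layer transit time is t_i = b_i·n_i / q:
  layer 1 (coarse sand): t_1 = 6.86 × 0.31 / 2.056 = 1.034 d
  layer 2 (fine sand): t_2 = 3.52 × 0.30 / 2.056 = 0.5137 d
  layer 3 (clean gravel): t_3 = 2.09 × 0.26 / 2.056 = 0.2643 d
  layer 4 (karst limestone): t_4 = 13.2 × 0.09 / 2.056 = 0.5779 d
Total t = Σ t_i = 2.390 days.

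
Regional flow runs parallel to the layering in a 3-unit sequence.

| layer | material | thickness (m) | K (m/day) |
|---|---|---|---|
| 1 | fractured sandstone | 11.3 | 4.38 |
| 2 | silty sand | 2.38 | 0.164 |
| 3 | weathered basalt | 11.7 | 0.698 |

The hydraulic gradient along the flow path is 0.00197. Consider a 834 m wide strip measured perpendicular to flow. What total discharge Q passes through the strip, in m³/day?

Flow is parallel to layering, so each bed carries its own Darcy discharge and the transmissivities add.
Σ(K_i·b_i) = 4.38×11.3 + 0.164×2.38 + 0.698×11.7 = 58.05 m²/day.
Hydraulic gradient i = 0.00197.
Q = Σ(K_i·b_i) · W · i = 58.05 × 834 × 0.001970 = 95.38 m³/day.

95.4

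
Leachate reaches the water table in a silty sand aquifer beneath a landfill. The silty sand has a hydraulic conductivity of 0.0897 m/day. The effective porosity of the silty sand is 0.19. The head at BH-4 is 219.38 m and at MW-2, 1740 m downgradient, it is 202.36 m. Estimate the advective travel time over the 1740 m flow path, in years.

Hydraulic gradient i = (219.38 − 202.36) / 1740 = 17.02 / 1740 = 0.009782.
Darcy flux q = K · i = 0.08970 × 0.009782 = 0.0008774 m/day.
Seepage velocity v = q / n_e = 0.0008774 / 0.19 = 0.004618 m/day.
Travel time t = L / v = 1740 / 0.004618 = 3.768e+05 days = 1032 years.

1030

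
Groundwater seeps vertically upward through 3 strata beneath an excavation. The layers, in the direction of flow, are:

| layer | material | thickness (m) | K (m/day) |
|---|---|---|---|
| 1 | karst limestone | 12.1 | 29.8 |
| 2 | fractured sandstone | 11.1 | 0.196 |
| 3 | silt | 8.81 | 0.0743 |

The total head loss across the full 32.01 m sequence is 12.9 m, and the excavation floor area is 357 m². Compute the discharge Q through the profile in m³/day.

26.2

Flow is perpendicular to layering, so the layers act in series and the equivalent K is the thickness-weighted harmonic mean.
Total thickness L = 12.1 + 11.1 + 8.81 = 32.01 m.
Σ(b_i/K_i) = 12.1/29.8 + 11.1/0.196 + 8.81/0.0743 = 175.6 d.
K_eq = L / Σ(b_i/K_i) = 32.01 / 175.6 = 0.1823 m/day.
Q = K_eq · A · (Δh/L) = 0.1823 × 357 × (12.9/32.01) = 26.22 m³/day.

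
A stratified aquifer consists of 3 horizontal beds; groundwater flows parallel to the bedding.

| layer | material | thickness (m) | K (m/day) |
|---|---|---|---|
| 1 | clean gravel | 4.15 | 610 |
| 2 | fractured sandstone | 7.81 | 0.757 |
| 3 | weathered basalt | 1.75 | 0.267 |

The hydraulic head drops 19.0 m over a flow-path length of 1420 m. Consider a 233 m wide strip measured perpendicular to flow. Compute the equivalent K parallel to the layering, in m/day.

185

Flow is parallel to layering, so each bed carries its own Darcy discharge and the transmissivities add.
Σ(K_i·b_i) = 610×4.15 + 0.757×7.81 + 0.267×1.75 = 2538 m²/day.
Total thickness b = 13.71 m, so K_eq = Σ(K_i·b_i)/b = 185.1 m/day.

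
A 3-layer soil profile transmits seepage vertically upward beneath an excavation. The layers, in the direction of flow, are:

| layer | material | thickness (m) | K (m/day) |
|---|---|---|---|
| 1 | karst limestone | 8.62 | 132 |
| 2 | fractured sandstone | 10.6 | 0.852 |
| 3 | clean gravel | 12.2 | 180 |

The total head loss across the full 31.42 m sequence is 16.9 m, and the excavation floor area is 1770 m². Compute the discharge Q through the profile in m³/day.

Flow is perpendicular to layering, so the layers act in series and the equivalent K is the thickness-weighted harmonic mean.
Total thickness L = 8.62 + 10.6 + 12.2 = 31.42 m.
Σ(b_i/K_i) = 8.62/132 + 10.6/0.852 + 12.2/180 = 12.57 d.
K_eq = L / Σ(b_i/K_i) = 31.42 / 12.57 = 2.499 m/day.
Q = K_eq · A · (Δh/L) = 2.499 × 1770 × (16.9/31.42) = 2379 m³/day.

2380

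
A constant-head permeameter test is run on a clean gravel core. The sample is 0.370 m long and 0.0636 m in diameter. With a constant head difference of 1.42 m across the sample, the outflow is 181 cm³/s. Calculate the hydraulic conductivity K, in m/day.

Cross-sectional area A = π·(d/2)² = π × (0.0636/2)² = 0.003177 m².
Convert discharge: 181 cm³/s = 0.0001810 m³/s.
Darcy's law rearranged: K = Q·L / (A·Δh) = 0.0001810 × 0.370 / (0.003177 × 1.42) = 0.01485 m/s = 1283 m/day.

1280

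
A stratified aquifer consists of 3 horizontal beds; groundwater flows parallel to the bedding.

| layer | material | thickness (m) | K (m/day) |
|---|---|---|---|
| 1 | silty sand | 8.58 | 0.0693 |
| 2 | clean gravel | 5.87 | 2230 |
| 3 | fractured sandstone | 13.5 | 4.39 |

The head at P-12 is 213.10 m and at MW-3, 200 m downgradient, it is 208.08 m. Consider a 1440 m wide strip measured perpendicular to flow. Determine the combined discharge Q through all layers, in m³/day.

475000

Flow is parallel to layering, so each bed carries its own Darcy discharge and the transmissivities add.
Σ(K_i·b_i) = 0.0693×8.58 + 2230×5.87 + 4.39×13.5 = 13150 m²/day.
Hydraulic gradient i = (213.10 − 208.08) / 200 = 5.02 / 200 = 0.02510.
Q = Σ(K_i·b_i) · W · i = 13150 × 1440 × 0.02510 = 4.753e+05 m³/day.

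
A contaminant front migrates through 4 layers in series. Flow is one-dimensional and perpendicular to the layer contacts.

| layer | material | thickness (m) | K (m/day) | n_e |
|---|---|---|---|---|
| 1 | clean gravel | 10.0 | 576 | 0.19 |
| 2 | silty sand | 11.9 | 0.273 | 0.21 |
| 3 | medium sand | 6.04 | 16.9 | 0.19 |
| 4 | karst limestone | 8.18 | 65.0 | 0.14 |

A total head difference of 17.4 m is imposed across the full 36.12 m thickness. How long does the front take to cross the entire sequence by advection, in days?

With flow normal to the layers, continuity requires the same specific discharge q through every layer.
Σ(b_i/K_i) = 10.0/576 + 11.9/0.273 + 6.04/16.9 + 8.18/65.0 = 44.09 d.
q = Δh / Σ(b_i/K_i) = 17.4 / 44.09 = 0.3946 m/day.
In each layer the seepage velocity is v_i = q/n_i, so the layer transit time is t_i = b_i·n_i / q:
  layer 1 (clean gravel): t_1 = 10.0 × 0.19 / 0.3946 = 4.814 d
  layer 2 (silty sand): t_2 = 11.9 × 0.21 / 0.3946 = 6.332 d
  layer 3 (medium sand): t_3 = 6.04 × 0.19 / 0.3946 = 2.908 d
  layer 4 (karst limestone): t_4 = 8.18 × 0.14 / 0.3946 = 2.902 d
Total t = Σ t_i = 16.96 days.

17.0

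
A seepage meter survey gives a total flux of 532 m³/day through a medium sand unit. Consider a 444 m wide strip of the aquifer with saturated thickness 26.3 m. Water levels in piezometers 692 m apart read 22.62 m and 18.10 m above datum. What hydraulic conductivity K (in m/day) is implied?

6.97

Cross-sectional area A = 444 × 26.3 = 11677 m².
Hydraulic gradient i = (22.62 − 18.10) / 692 = 4.52 / 692 = 0.006532.
From Q = K·A·i, K = Q / (A·i) = 532 / (11677 × 0.006532) = 6.975 m/day.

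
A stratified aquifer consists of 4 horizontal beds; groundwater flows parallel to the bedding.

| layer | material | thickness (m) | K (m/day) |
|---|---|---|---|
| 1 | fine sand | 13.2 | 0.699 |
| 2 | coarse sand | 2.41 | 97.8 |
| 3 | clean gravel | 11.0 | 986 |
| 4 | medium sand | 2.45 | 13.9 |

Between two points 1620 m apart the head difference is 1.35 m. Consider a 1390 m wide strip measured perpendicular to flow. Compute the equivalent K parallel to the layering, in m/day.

383

Flow is parallel to layering, so each bed carries its own Darcy discharge and the transmissivities add.
Σ(K_i·b_i) = 0.699×13.2 + 97.8×2.41 + 986×11.0 + 13.9×2.45 = 11125 m²/day.
Total thickness b = 29.06 m, so K_eq = Σ(K_i·b_i)/b = 382.8 m/day.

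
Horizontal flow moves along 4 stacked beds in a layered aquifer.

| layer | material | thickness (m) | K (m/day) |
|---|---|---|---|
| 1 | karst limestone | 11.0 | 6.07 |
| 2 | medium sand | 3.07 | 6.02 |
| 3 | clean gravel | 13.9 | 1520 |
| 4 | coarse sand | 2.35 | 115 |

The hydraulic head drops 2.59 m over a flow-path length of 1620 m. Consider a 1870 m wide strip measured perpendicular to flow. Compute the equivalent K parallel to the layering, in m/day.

Flow is parallel to layering, so each bed carries its own Darcy discharge and the transmissivities add.
Σ(K_i·b_i) = 6.07×11.0 + 6.02×3.07 + 1520×13.9 + 115×2.35 = 21484 m²/day.
Total thickness b = 30.32 m, so K_eq = Σ(K_i·b_i)/b = 708.6 m/day.

709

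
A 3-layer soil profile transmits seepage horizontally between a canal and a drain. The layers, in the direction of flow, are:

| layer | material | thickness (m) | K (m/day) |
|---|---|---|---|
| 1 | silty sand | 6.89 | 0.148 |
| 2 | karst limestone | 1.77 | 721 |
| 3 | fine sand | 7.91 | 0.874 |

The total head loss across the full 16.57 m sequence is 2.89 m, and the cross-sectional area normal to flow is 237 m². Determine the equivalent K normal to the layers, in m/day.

Flow is perpendicular to layering, so the layers act in series and the equivalent K is the thickness-weighted harmonic mean.
Total thickness L = 6.89 + 1.77 + 7.91 = 16.57 m.
Σ(b_i/K_i) = 6.89/0.148 + 1.77/721 + 7.91/0.874 = 55.61 d.
K_eq = L / Σ(b_i/K_i) = 16.57 / 55.61 = 0.2980 m/day.

0.298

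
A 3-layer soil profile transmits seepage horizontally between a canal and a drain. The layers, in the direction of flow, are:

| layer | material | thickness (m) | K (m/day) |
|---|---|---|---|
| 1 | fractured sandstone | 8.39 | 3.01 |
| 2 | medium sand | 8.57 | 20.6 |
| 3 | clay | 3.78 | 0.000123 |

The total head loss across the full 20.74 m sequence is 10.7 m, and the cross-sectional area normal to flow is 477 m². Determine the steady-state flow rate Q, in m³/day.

Flow is perpendicular to layering, so the layers act in series and the equivalent K is the thickness-weighted harmonic mean.
Total thickness L = 8.39 + 8.57 + 3.78 = 20.74 m.
Σ(b_i/K_i) = 8.39/3.01 + 8.57/20.6 + 3.78/0.000123 = 30735 d.
K_eq = L / Σ(b_i/K_i) = 20.74 / 30735 = 0.0006748 m/day.
Q = K_eq · A · (Δh/L) = 0.0006748 × 477 × (10.7/20.74) = 0.1661 m³/day.

0.166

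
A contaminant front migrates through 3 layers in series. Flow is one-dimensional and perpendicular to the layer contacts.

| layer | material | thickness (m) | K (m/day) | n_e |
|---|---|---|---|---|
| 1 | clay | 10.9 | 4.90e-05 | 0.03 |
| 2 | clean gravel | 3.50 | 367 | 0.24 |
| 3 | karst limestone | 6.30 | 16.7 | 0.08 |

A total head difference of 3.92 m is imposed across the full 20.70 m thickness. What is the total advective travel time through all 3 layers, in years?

260

With flow normal to the layers, continuity requires the same specific discharge q through every layer.
Σ(b_i/K_i) = 10.9/4.90e-05 + 3.50/367 + 6.30/16.7 = 2.224e+05 d.
q = Δh / Σ(b_i/K_i) = 3.92 / 2.224e+05 = 1.762e-05 m/day.
In each layer the seepage velocity is v_i = q/n_i, so the layer transit time is t_i = b_i·n_i / q:
  layer 1 (clay): t_1 = 10.9 × 0.03 / 1.762e-05 = 18556 d
  layer 2 (clean gravel): t_2 = 3.50 × 0.24 / 1.762e-05 = 47668 d
  layer 3 (karst limestone): t_3 = 6.30 × 0.08 / 1.762e-05 = 28601 d
Total t = Σ t_i = 94825 days = 259.6 years.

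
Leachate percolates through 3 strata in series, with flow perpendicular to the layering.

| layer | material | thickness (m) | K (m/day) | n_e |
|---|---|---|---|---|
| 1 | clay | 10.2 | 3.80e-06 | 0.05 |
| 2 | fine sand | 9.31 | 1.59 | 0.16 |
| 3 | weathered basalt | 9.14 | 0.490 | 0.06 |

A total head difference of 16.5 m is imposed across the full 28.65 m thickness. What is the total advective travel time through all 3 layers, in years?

With flow normal to the layers, continuity requires the same specific discharge q through every layer.
Σ(b_i/K_i) = 10.2/3.80e-06 + 9.31/1.59 + 9.14/0.490 = 2.684e+06 d.
q = Δh / Σ(b_i/K_i) = 16.5 / 2.684e+06 = 6.147e-06 m/day.
In each layer the seepage velocity is v_i = q/n_i, so the layer transit time is t_i = b_i·n_i / q:
  layer 1 (clay): t_1 = 10.2 × 0.05 / 6.147e-06 = 82967 d
  layer 2 (fine sand): t_2 = 9.31 × 0.16 / 6.147e-06 = 2.423e+05 d
  layer 3 (weathered basalt): t_3 = 9.14 × 0.06 / 6.147e-06 = 89214 d
Total t = Σ t_i = 4.145e+05 days = 1135 years.

1130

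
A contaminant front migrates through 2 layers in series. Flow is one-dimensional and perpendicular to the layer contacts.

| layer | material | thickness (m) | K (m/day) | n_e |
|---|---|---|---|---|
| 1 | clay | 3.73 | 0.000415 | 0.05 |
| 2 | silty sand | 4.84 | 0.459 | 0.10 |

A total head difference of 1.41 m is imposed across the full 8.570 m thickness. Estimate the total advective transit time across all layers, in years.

With flow normal to the layers, continuity requires the same specific discharge q through every layer.
Σ(b_i/K_i) = 3.73/0.000415 + 4.84/0.459 = 8998 d.
q = Δh / Σ(b_i/K_i) = 1.41 / 8998 = 0.0001567 m/day.
In each layer the seepage velocity is v_i = q/n_i, so the layer transit time is t_i = b_i·n_i / q:
  layer 1 (clay): t_1 = 3.73 × 0.05 / 0.0001567 = 1190 d
  layer 2 (silty sand): t_2 = 4.84 × 0.10 / 0.0001567 = 3089 d
Total t = Σ t_i = 4279 days = 11.72 years.

11.7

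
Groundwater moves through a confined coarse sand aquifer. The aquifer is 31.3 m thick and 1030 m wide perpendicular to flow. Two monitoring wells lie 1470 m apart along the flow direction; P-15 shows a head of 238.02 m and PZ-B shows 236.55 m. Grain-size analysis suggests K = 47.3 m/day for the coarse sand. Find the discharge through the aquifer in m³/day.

1520

Cross-sectional area A = 1030 × 31.3 = 32239 m².
Hydraulic gradient i = (238.02 − 236.55) / 1470 = 1.47 / 1470 = 0.001000.
Darcy's law: Q = K · A · i = 47.30 × 32239 × 0.001000 = 1525 m³/day.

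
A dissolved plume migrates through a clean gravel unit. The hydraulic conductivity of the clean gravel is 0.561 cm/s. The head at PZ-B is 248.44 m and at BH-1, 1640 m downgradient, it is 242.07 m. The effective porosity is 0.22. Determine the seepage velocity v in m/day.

8.56

Convert K: 0.561 cm/s × 864 = 484.7 m/day.
Hydraulic gradient i = (248.44 − 242.07) / 1640 = 6.37 / 1640 = 0.003884.
Darcy flux q = K · i = 484.7 × 0.003884 = 1.883 m/day.
Seepage velocity v = q / n_e = 1.883 / 0.22 = 8.558 m/day.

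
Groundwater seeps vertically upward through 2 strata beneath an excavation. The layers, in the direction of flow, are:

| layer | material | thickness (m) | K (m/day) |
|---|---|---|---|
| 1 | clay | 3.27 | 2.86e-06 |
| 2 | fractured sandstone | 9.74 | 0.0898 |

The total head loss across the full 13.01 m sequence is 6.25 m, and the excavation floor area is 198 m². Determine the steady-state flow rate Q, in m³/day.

0.00108

Flow is perpendicular to layering, so the layers act in series and the equivalent K is the thickness-weighted harmonic mean.
Total thickness L = 3.27 + 9.74 = 13.01 m.
Σ(b_i/K_i) = 3.27/2.86e-06 + 9.74/0.0898 = 1.143e+06 d.
K_eq = L / Σ(b_i/K_i) = 13.01 / 1.143e+06 = 1.138e-05 m/day.
Q = K_eq · A · (Δh/L) = 1.138e-05 × 198 × (6.25/13.01) = 0.001082 m³/day.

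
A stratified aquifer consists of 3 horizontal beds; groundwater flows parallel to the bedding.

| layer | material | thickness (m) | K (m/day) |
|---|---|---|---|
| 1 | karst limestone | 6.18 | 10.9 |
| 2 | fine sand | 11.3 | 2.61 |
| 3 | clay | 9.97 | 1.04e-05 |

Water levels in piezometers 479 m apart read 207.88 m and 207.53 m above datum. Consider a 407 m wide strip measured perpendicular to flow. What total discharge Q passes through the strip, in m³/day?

Flow is parallel to layering, so each bed carries its own Darcy discharge and the transmissivities add.
Σ(K_i·b_i) = 10.9×6.18 + 2.61×11.3 + 1.04e-05×9.97 = 96.86 m²/day.
Hydraulic gradient i = (207.88 − 207.53) / 479 = 0.35 / 479 = 0.0007307.
Q = Σ(K_i·b_i) · W · i = 96.86 × 407 × 0.0007307 = 28.80 m³/day.

28.8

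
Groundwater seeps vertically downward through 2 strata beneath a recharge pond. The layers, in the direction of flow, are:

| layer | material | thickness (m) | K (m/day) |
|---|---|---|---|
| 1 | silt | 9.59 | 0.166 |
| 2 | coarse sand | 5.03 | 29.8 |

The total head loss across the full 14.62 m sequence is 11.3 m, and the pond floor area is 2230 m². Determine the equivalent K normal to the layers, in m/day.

Flow is perpendicular to layering, so the layers act in series and the equivalent K is the thickness-weighted harmonic mean.
Total thickness L = 9.59 + 5.03 = 14.62 m.
Σ(b_i/K_i) = 9.59/0.166 + 5.03/29.8 = 57.94 d.
K_eq = L / Σ(b_i/K_i) = 14.62 / 57.94 = 0.2523 m/day.

0.252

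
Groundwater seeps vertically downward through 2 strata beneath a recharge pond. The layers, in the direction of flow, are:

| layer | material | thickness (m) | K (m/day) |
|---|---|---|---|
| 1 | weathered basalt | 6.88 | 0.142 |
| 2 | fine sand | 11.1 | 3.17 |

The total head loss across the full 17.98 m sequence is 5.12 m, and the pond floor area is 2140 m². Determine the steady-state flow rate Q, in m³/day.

211

Flow is perpendicular to layering, so the layers act in series and the equivalent K is the thickness-weighted harmonic mean.
Total thickness L = 6.88 + 11.1 = 17.98 m.
Σ(b_i/K_i) = 6.88/0.142 + 11.1/3.17 = 51.95 d.
K_eq = L / Σ(b_i/K_i) = 17.98 / 51.95 = 0.3461 m/day.
Q = K_eq · A · (Δh/L) = 0.3461 × 2140 × (5.12/17.98) = 210.9 m³/day.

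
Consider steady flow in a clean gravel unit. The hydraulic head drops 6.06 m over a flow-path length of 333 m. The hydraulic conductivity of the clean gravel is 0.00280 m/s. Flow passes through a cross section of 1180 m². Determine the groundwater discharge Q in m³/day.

5190

Convert K: 0.00280 m/s × 86400 = 241.9 m/day.
Hydraulic gradient i = Δh / L = 6.06 / 333 = 0.01820.
Darcy's law: Q = K · A · i = 241.9 × 1180 × 0.01820 = 5195 m³/day.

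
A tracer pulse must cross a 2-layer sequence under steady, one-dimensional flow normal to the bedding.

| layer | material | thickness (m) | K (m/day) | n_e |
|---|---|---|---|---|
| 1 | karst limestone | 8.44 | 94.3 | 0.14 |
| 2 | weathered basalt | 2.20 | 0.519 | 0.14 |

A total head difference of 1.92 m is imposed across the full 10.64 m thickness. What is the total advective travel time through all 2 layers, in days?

With flow normal to the layers, continuity requires the same specific discharge q through every layer.
Σ(b_i/K_i) = 8.44/94.3 + 2.20/0.519 = 4.328 d.
q = Δh / Σ(b_i/K_i) = 1.92 / 4.328 = 0.4436 m/day.
In each layer the seepage velocity is v_i = q/n_i, so the layer transit time is t_i = b_i·n_i / q:
  layer 1 (karst limestone): t_1 = 8.44 × 0.14 / 0.4436 = 2.664 d
  layer 2 (weathered basalt): t_2 = 2.20 × 0.14 / 0.4436 = 0.6944 d
Total t = Σ t_i = 3.358 days.

3.36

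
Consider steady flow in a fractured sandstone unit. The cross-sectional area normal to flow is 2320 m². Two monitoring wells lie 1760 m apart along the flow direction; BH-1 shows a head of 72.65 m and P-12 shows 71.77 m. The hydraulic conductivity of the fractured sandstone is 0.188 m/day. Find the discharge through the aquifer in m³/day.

Hydraulic gradient i = (72.65 − 71.77) / 1760 = 0.88 / 1760 = 0.0005000.
Darcy's law: Q = K · A · i = 0.1880 × 2320 × 0.0005000 = 0.2181 m³/day.

0.218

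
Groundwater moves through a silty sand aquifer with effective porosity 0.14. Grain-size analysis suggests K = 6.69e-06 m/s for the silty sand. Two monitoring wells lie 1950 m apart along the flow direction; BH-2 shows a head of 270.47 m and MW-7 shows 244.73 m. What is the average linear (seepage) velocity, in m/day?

0.0545

Convert K: 6.69e-06 m/s × 86400 = 0.5780 m/day.
Hydraulic gradient i = (270.47 − 244.73) / 1950 = 25.74 / 1950 = 0.01320.
Darcy flux q = K · i = 0.5780 × 0.01320 = 0.007630 m/day.
Seepage velocity v = q / n_e = 0.007630 / 0.14 = 0.05450 m/day.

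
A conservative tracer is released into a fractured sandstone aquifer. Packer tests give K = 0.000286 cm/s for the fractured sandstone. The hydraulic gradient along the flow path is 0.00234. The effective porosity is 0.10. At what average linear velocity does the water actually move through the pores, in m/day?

Convert K: 0.000286 cm/s × 864 = 0.2471 m/day.
Hydraulic gradient i = 0.00234.
Darcy flux q = K · i = 0.2471 × 0.002340 = 0.0005782 m/day.
Seepage velocity v = q / n_e = 0.0005782 / 0.10 = 0.005782 m/day.

0.00578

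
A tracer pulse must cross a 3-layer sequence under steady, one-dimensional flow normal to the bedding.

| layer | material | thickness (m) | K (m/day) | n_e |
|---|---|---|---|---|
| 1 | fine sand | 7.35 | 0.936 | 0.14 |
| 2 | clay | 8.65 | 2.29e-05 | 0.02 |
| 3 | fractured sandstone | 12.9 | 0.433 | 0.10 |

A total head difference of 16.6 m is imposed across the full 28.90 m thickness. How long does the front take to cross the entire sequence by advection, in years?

155

With flow normal to the layers, continuity requires the same specific discharge q through every layer.
Σ(b_i/K_i) = 7.35/0.936 + 8.65/2.29e-05 + 12.9/0.433 = 3.778e+05 d.
q = Δh / Σ(b_i/K_i) = 16.6 / 3.778e+05 = 4.394e-05 m/day.
In each layer the seepage velocity is v_i = q/n_i, so the layer transit time is t_i = b_i·n_i / q:
  layer 1 (fine sand): t_1 = 7.35 × 0.14 / 4.394e-05 = 23417 d
  layer 2 (clay): t_2 = 8.65 × 0.02 / 4.394e-05 = 3937 d
  layer 3 (fractured sandstone): t_3 = 12.9 × 0.10 / 4.394e-05 = 29357 d
Total t = Σ t_i = 56711 days = 155.3 years.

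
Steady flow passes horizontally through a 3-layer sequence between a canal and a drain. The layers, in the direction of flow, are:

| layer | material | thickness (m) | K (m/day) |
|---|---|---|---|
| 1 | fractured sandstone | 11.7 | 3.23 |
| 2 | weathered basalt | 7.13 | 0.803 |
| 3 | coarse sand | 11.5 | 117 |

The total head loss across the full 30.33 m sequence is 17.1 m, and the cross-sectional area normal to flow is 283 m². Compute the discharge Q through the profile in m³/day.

384

Flow is perpendicular to layering, so the layers act in series and the equivalent K is the thickness-weighted harmonic mean.
Total thickness L = 11.7 + 7.13 + 11.5 = 30.33 m.
Σ(b_i/K_i) = 11.7/3.23 + 7.13/0.803 + 11.5/117 = 12.60 d.
K_eq = L / Σ(b_i/K_i) = 30.33 / 12.60 = 2.407 m/day.
Q = K_eq · A · (Δh/L) = 2.407 × 283 × (17.1/30.33) = 384.1 m³/day.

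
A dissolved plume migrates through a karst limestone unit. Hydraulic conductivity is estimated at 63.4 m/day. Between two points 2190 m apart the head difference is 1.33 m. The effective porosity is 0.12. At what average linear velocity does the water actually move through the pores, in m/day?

0.321

Hydraulic gradient i = Δh / L = 1.33 / 2190 = 0.0006073.
Darcy flux q = K · i = 63.40 × 0.0006073 = 0.03850 m/day.
Seepage velocity v = q / n_e = 0.03850 / 0.12 = 0.3209 m/day.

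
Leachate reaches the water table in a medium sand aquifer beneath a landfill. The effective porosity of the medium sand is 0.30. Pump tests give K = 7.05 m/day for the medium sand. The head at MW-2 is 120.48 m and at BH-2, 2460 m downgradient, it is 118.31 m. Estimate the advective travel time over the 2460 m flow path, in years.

325

Hydraulic gradient i = (120.48 − 118.31) / 2460 = 2.17 / 2460 = 0.0008821.
Darcy flux q = K · i = 7.050 × 0.0008821 = 0.006219 m/day.
Seepage velocity v = q / n_e = 0.006219 / 0.30 = 0.02073 m/day.
Travel time t = L / v = 2460 / 0.02073 = 1.187e+05 days = 324.9 years.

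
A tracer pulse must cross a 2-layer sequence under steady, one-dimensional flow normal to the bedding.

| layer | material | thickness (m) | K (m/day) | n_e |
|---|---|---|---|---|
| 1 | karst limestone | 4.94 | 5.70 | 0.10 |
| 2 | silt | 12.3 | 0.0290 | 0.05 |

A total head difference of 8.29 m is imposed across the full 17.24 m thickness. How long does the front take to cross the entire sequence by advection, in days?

56.9

With flow normal to the layers, continuity requires the same specific discharge q through every layer.
Σ(b_i/K_i) = 4.94/5.70 + 12.3/0.0290 = 425.0 d.
q = Δh / Σ(b_i/K_i) = 8.29 / 425.0 = 0.01951 m/day.
In each layer the seepage velocity is v_i = q/n_i, so the layer transit time is t_i = b_i·n_i / q:
  layer 1 (karst limestone): t_1 = 4.94 × 0.10 / 0.01951 = 25.33 d
  layer 2 (silt): t_2 = 12.3 × 0.05 / 0.01951 = 31.53 d
Total t = Σ t_i = 56.86 days.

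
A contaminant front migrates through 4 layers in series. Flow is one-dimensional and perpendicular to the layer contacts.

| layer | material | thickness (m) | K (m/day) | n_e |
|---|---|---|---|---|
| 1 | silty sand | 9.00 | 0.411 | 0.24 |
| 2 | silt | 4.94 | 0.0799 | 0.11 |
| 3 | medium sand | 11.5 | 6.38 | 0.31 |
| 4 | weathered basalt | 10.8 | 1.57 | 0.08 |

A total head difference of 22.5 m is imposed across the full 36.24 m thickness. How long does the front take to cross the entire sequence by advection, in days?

29.3

With flow normal to the layers, continuity requires the same specific discharge q through every layer.
Σ(b_i/K_i) = 9.00/0.411 + 4.94/0.0799 + 11.5/6.38 + 10.8/1.57 = 92.41 d.
q = Δh / Σ(b_i/K_i) = 22.5 / 92.41 = 0.2435 m/day.
In each layer the seepage velocity is v_i = q/n_i, so the layer transit time is t_i = b_i·n_i / q:
  layer 1 (silty sand): t_1 = 9.00 × 0.24 / 0.2435 = 8.871 d
  layer 2 (silt): t_2 = 4.94 × 0.11 / 0.2435 = 2.232 d
  layer 3 (medium sand): t_3 = 11.5 × 0.31 / 0.2435 = 14.64 d
  layer 4 (weathered basalt): t_4 = 10.8 × 0.08 / 0.2435 = 3.548 d
Total t = Σ t_i = 29.29 days.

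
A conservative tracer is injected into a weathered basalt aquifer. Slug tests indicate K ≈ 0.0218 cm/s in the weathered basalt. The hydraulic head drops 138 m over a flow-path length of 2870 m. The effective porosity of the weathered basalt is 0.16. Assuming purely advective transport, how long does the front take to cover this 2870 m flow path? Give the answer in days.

507

Convert K: 0.0218 cm/s × 864 = 18.84 m/day.
Hydraulic gradient i = Δh / L = 138 / 2870 = 0.04808.
Darcy flux q = K · i = 18.84 × 0.04808 = 0.9057 m/day.
Seepage velocity v = q / n_e = 0.9057 / 0.16 = 5.660 m/day.
Travel time t = L / v = 2870 / 5.660 = 507.0 days.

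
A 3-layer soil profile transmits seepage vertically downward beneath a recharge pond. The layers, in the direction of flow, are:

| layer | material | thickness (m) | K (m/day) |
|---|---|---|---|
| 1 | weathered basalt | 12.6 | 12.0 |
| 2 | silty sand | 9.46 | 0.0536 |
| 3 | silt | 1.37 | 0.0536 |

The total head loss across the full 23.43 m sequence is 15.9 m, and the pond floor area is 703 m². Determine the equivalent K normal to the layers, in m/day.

0.115

Flow is perpendicular to layering, so the layers act in series and the equivalent K is the thickness-weighted harmonic mean.
Total thickness L = 12.6 + 9.46 + 1.37 = 23.43 m.
Σ(b_i/K_i) = 12.6/12.0 + 9.46/0.0536 + 1.37/0.0536 = 203.1 d.
K_eq = L / Σ(b_i/K_i) = 23.43 / 203.1 = 0.1154 m/day.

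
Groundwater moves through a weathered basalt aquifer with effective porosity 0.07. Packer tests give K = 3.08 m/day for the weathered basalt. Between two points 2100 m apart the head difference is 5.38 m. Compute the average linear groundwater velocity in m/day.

0.113

Hydraulic gradient i = Δh / L = 5.38 / 2100 = 0.002562.
Darcy flux q = K · i = 3.080 × 0.002562 = 0.007891 m/day.
Seepage velocity v = q / n_e = 0.007891 / 0.07 = 0.1127 m/day.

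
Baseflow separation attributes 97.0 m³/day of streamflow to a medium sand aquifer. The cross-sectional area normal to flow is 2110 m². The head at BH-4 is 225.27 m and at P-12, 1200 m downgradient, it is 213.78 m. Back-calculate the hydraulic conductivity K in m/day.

4.80

Hydraulic gradient i = (225.27 − 213.78) / 1200 = 11.49 / 1200 = 0.009575.
From Q = K·A·i, K = Q / (A·i) = 97.0 / (2110 × 0.009575) = 4.801 m/day.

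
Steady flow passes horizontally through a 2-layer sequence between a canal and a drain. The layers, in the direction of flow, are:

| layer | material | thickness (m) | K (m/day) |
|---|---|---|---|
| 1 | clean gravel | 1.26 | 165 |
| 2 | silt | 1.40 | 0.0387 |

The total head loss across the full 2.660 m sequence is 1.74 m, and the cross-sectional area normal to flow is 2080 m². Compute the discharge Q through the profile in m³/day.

Flow is perpendicular to layering, so the layers act in series and the equivalent K is the thickness-weighted harmonic mean.
Total thickness L = 1.26 + 1.40 = 2.660 m.
Σ(b_i/K_i) = 1.26/165 + 1.40/0.0387 = 36.18 d.
K_eq = L / Σ(b_i/K_i) = 2.660 / 36.18 = 0.07351 m/day.
Q = K_eq · A · (Δh/L) = 0.07351 × 2080 × (1.74/2.660) = 100.0 m³/day.

100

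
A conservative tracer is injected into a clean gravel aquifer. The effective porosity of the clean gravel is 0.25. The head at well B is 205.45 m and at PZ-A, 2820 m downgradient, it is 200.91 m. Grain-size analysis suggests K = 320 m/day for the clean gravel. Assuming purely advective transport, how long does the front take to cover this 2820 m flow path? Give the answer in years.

3.75

Hydraulic gradient i = (205.45 − 200.91) / 2820 = 4.54 / 2820 = 0.001610.
Darcy flux q = K · i = 320.0 × 0.001610 = 0.5152 m/day.
Seepage velocity v = q / n_e = 0.5152 / 0.25 = 2.061 m/day.
Travel time t = L / v = 2820 / 2.061 = 1368 days = 3.747 years.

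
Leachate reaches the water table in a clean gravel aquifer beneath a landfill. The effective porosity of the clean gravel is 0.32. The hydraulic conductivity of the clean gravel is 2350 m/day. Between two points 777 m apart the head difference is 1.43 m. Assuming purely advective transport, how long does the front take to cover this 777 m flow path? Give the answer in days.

Hydraulic gradient i = Δh / L = 1.43 / 777 = 0.001840.
Darcy flux q = K · i = 2350 × 0.001840 = 4.325 m/day.
Seepage velocity v = q / n_e = 4.325 / 0.32 = 13.52 m/day.
Travel time t = L / v = 777 / 13.52 = 57.49 days.

57.5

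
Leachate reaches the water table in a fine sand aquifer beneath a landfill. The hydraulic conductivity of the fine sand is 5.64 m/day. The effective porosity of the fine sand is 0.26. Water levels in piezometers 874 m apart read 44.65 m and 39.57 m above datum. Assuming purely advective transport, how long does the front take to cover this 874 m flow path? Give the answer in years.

Hydraulic gradient i = (44.65 − 39.57) / 874 = 5.08 / 874 = 0.005812.
Darcy flux q = K · i = 5.640 × 0.005812 = 0.03278 m/day.
Seepage velocity v = q / n_e = 0.03278 / 0.26 = 0.1261 m/day.
Travel time t = L / v = 874 / 0.1261 = 6932 days = 18.98 years.

19.0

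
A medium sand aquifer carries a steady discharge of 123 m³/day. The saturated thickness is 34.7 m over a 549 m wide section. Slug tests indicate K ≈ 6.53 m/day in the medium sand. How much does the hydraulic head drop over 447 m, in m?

Cross-sectional area A = 549 × 34.7 = 19050 m².
From Q = K·A·i, i = Q / (K·A) = 123 / (6.530 × 19050) = 0.0009888.
Head loss Δh = i · L = 0.0009888 × 447 = 0.4420 m.

0.442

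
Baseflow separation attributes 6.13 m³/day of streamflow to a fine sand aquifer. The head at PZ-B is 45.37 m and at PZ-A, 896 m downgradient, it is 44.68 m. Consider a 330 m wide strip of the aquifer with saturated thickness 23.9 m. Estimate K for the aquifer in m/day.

Cross-sectional area A = 330 × 23.9 = 7887 m².
Hydraulic gradient i = (45.37 − 44.68) / 896 = 0.69 / 896 = 0.0007701.
From Q = K·A·i, K = Q / (A·i) = 6.13 / (7887 × 0.0007701) = 1.009 m/day.

1.01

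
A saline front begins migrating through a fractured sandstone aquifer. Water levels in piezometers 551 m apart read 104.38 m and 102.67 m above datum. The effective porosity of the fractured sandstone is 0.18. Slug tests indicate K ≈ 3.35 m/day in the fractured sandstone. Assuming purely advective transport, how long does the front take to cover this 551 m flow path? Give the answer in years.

26.1

Hydraulic gradient i = (104.38 − 102.67) / 551 = 1.71 / 551 = 0.003103.
Darcy flux q = K · i = 3.350 × 0.003103 = 0.01040 m/day.
Seepage velocity v = q / n_e = 0.01040 / 0.18 = 0.05776 m/day.
Travel time t = L / v = 551 / 0.05776 = 9540 days = 26.12 years.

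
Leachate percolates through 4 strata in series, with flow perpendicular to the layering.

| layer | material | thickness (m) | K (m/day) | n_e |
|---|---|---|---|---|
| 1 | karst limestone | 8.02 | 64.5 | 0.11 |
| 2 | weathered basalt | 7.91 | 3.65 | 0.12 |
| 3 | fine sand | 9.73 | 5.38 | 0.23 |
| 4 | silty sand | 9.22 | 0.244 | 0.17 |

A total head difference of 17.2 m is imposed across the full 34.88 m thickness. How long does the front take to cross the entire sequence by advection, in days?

With flow normal to the layers, continuity requires the same specific discharge q through every layer.
Σ(b_i/K_i) = 8.02/64.5 + 7.91/3.65 + 9.73/5.38 + 9.22/0.244 = 41.89 d.
q = Δh / Σ(b_i/K_i) = 17.2 / 41.89 = 0.4106 m/day.
In each layer the seepage velocity is v_i = q/n_i, so the layer transit time is t_i = b_i·n_i / q:
  layer 1 (karst limestone): t_1 = 8.02 × 0.11 / 0.4106 = 2.148 d
  layer 2 (weathered basalt): t_2 = 7.91 × 0.12 / 0.4106 = 2.312 d
  layer 3 (fine sand): t_3 = 9.73 × 0.23 / 0.4106 = 5.450 d
  layer 4 (silty sand): t_4 = 9.22 × 0.17 / 0.4106 = 3.817 d
Total t = Σ t_i = 13.73 days.

13.7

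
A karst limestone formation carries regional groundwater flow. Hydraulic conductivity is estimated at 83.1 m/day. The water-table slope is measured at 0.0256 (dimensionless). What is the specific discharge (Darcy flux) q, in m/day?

2.13

Hydraulic gradient i = 0.0256.
Specific discharge q = K · i = 83.10 × 0.02560 = 2.127 m/day.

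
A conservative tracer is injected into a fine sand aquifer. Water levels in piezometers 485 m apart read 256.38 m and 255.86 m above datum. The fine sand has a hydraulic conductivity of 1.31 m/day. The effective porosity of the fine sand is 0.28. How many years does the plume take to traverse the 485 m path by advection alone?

Hydraulic gradient i = (256.38 − 255.86) / 485 = 0.52 / 485 = 0.001072.
Darcy flux q = K · i = 1.310 × 0.001072 = 0.001405 m/day.
Seepage velocity v = q / n_e = 0.001405 / 0.28 = 0.005016 m/day.
Travel time t = L / v = 485 / 0.005016 = 96687 days = 264.7 years.

265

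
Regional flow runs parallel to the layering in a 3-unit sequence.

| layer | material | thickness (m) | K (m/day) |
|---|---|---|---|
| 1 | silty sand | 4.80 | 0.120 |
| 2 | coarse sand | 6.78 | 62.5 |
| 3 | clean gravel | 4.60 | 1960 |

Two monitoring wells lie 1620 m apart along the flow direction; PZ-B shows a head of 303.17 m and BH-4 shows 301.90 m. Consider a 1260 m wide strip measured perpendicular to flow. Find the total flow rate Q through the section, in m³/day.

Flow is parallel to layering, so each bed carries its own Darcy discharge and the transmissivities add.
Σ(K_i·b_i) = 0.120×4.80 + 62.5×6.78 + 1960×4.60 = 9440 m²/day.
Hydraulic gradient i = (303.17 − 301.90) / 1620 = 1.27 / 1620 = 0.0007840.
Q = Σ(K_i·b_i) · W · i = 9440 × 1260 × 0.0007840 = 9325 m³/day.

9320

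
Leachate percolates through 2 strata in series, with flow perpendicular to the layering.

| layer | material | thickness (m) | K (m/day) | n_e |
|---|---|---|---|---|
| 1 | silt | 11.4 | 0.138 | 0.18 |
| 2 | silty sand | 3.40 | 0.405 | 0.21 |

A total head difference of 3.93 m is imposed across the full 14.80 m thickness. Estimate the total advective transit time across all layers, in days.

64.0

With flow normal to the layers, continuity requires the same specific discharge q through every layer.
Σ(b_i/K_i) = 11.4/0.138 + 3.40/0.405 = 91.00 d.
q = Δh / Σ(b_i/K_i) = 3.93 / 91.00 = 0.04319 m/day.
In each layer the seepage velocity is v_i = q/n_i, so the layer transit time is t_i = b_i·n_i / q:
  layer 1 (silt): t_1 = 11.4 × 0.18 / 0.04319 = 47.52 d
  layer 2 (silty sand): t_2 = 3.40 × 0.21 / 0.04319 = 16.53 d
Total t = Σ t_i = 64.05 days.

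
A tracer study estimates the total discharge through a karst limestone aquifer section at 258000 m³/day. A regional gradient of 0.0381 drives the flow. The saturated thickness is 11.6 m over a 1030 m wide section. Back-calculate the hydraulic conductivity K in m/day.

567

Cross-sectional area A = 1030 × 11.6 = 11948 m².
Hydraulic gradient i = 0.0381.
From Q = K·A·i, K = Q / (A·i) = 258000 / (11948 × 0.03810) = 566.8 m/day.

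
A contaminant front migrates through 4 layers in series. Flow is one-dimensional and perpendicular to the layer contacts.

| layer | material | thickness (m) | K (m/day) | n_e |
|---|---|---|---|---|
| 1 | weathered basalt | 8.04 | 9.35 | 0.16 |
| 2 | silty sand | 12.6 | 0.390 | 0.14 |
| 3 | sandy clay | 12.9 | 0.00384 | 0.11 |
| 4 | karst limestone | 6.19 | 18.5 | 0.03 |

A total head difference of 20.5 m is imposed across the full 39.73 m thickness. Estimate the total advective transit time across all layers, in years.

2.11

With flow normal to the layers, continuity requires the same specific discharge q through every layer.
Σ(b_i/K_i) = 8.04/9.35 + 12.6/0.390 + 12.9/0.00384 + 6.19/18.5 = 3393 d.
q = Δh / Σ(b_i/K_i) = 20.5 / 3393 = 0.006042 m/day.
In each layer the seepage velocity is v_i = q/n_i, so the layer transit time is t_i = b_i·n_i / q:
  layer 1 (weathered basalt): t_1 = 8.04 × 0.16 / 0.006042 = 212.9 d
  layer 2 (silty sand): t_2 = 12.6 × 0.14 / 0.006042 = 292.0 d
  layer 3 (sandy clay): t_3 = 12.9 × 0.11 / 0.006042 = 234.9 d
  layer 4 (karst limestone): t_4 = 6.19 × 0.03 / 0.006042 = 30.73 d
Total t = Σ t_i = 770.4 days = 2.109 years.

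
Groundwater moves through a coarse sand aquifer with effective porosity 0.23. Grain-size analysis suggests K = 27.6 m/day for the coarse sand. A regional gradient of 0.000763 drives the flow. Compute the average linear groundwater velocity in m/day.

Hydraulic gradient i = 0.000763.
Darcy flux q = K · i = 27.60 × 0.0007630 = 0.02106 m/day.
Seepage velocity v = q / n_e = 0.02106 / 0.23 = 0.09156 m/day.

0.0916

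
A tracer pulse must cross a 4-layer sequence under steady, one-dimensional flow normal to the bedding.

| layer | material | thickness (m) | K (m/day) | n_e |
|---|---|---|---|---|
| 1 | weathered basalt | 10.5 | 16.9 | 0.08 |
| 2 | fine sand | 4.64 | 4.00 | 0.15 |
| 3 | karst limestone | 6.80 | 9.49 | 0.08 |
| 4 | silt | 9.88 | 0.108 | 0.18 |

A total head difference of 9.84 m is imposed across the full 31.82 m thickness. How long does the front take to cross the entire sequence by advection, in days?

With flow normal to the layers, continuity requires the same specific discharge q through every layer.
Σ(b_i/K_i) = 10.5/16.9 + 4.64/4.00 + 6.80/9.49 + 9.88/0.108 = 93.98 d.
q = Δh / Σ(b_i/K_i) = 9.84 / 93.98 = 0.1047 m/day.
In each layer the seepage velocity is v_i = q/n_i, so the layer transit time is t_i = b_i·n_i / q:
  layer 1 (weathered basalt): t_1 = 10.5 × 0.08 / 0.1047 = 8.023 d
  layer 2 (fine sand): t_2 = 4.64 × 0.15 / 0.1047 = 6.647 d
  layer 3 (karst limestone): t_3 = 6.80 × 0.08 / 0.1047 = 5.196 d
  layer 4 (silt): t_4 = 9.88 × 0.18 / 0.1047 = 16.99 d
Total t = Σ t_i = 36.85 days.

36.9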